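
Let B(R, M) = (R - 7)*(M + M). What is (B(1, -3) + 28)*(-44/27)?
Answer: -2816/27 ≈ -104.30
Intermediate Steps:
B(R, M) = 2*M*(-7 + R) (B(R, M) = (-7 + R)*(2*M) = 2*M*(-7 + R))
(B(1, -3) + 28)*(-44/27) = (2*(-3)*(-7 + 1) + 28)*(-44/27) = (2*(-3)*(-6) + 28)*(-44*1/27) = (36 + 28)*(-44/27) = 64*(-44/27) = -2816/27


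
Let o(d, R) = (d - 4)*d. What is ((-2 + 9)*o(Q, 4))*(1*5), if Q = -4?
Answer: 1120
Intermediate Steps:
o(d, R) = d*(-4 + d) (o(d, R) = (-4 + d)*d = d*(-4 + d))
((-2 + 9)*o(Q, 4))*(1*5) = ((-2 + 9)*(-4*(-4 - 4)))*(1*5) = (7*(-4*(-8)))*5 = (7*32)*5 = 224*5 = 1120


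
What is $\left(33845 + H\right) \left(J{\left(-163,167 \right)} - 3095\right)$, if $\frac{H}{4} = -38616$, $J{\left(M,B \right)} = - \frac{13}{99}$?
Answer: $\frac{36959832742}{99} \approx 3.7333 \cdot 10^{8}$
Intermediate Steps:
$J{\left(M,B \right)} = - \frac{13}{99}$ ($J{\left(M,B \right)} = \left(-13\right) \frac{1}{99} = - \frac{13}{99}$)
$H = -154464$ ($H = 4 \left(-38616\right) = -154464$)
$\left(33845 + H\right) \left(J{\left(-163,167 \right)} - 3095\right) = \left(33845 - 154464\right) \left(- \frac{13}{99} - 3095\right) = \left(-120619\right) \left(- \frac{306418}{99}\right) = \frac{36959832742}{99}$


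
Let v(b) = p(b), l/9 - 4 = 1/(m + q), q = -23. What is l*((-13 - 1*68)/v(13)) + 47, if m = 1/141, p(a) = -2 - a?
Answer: 3878831/16210 ≈ 239.29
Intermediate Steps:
m = 1/141 ≈ 0.0070922
l = 115443/3242 (l = 36 + 9/(1/141 - 23) = 36 + 9/(-3242/141) = 36 + 9*(-141/3242) = 36 - 1269/3242 = 115443/3242 ≈ 35.609)
v(b) = -2 - b
l*((-13 - 1*68)/v(13)) + 47 = 115443*((-13 - 1*68)/(-2 - 1*13))/3242 + 47 = 115443*((-13 - 68)/(-2 - 13))/3242 + 47 = 115443*(-81/(-15))/3242 + 47 = 115443*(-81*(-1/15))/3242 + 47 = (115443/3242)*(27/5) + 47 = 3116961/16210 + 47 = 3878831/16210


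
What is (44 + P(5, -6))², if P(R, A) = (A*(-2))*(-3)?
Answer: 64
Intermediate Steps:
P(R, A) = 6*A (P(R, A) = -2*A*(-3) = 6*A)
(44 + P(5, -6))² = (44 + 6*(-6))² = (44 - 36)² = 8² = 64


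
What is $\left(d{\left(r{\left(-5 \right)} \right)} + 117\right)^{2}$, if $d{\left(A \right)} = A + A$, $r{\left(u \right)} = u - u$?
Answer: $13689$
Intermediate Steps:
$r{\left(u \right)} = 0$
$d{\left(A \right)} = 2 A$
$\left(d{\left(r{\left(-5 \right)} \right)} + 117\right)^{2} = \left(2 \cdot 0 + 117\right)^{2} = \left(0 + 117\right)^{2} = 117^{2} = 13689$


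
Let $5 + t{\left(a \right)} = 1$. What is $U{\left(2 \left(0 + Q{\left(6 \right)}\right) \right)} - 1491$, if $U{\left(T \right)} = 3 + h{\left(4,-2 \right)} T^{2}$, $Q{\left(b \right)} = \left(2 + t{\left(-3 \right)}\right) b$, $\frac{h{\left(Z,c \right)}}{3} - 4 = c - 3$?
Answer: $-3216$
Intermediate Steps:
$t{\left(a \right)} = -4$ ($t{\left(a \right)} = -5 + 1 = -4$)
$h{\left(Z,c \right)} = 3 + 3 c$ ($h{\left(Z,c \right)} = 12 + 3 \left(c - 3\right) = 12 + 3 \left(-3 + c\right) = 12 + \left(-9 + 3 c\right) = 3 + 3 c$)
$Q{\left(b \right)} = - 2 b$ ($Q{\left(b \right)} = \left(2 - 4\right) b = - 2 b$)
$U{\left(T \right)} = 3 - 3 T^{2}$ ($U{\left(T \right)} = 3 + \left(3 + 3 \left(-2\right)\right) T^{2} = 3 + \left(3 - 6\right) T^{2} = 3 - 3 T^{2}$)
$U{\left(2 \left(0 + Q{\left(6 \right)}\right) \right)} - 1491 = \left(3 - 3 \left(2 \left(0 - 12\right)\right)^{2}\right) - 1491 = \left(3 - 3 \left(2 \left(-12\right)\right)^{2}\right) - 1491 = \left(3 - 3 \left(-24\right)^{2}\right) - 1491 = \left(3 - 1728\right) - 1491 = -1725 - 1491 = -3216$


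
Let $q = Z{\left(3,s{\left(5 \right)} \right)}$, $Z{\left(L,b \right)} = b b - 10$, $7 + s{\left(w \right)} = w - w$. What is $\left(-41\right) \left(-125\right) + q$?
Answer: $5164$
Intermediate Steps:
$s{\left(w \right)} = -7$ ($s{\left(w \right)} = -7 + \left(w - w\right) = -7 + 0 = -7$)
$Z{\left(L,b \right)} = -10 + b^{2}$ ($Z{\left(L,b \right)} = b^{2} - 10 = -10 + b^{2}$)
$q = 39$ ($q = -10 + \left(-7\right)^{2} = -10 + 49 = 39$)
$\left(-41\right) \left(-125\right) + q = \left(-41\right) \left(-125\right) + 39 = 5125 + 39 = 5164$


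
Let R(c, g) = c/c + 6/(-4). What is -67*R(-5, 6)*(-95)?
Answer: -6365/2 ≈ -3182.5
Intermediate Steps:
R(c, g) = -½ (R(c, g) = 1 + 6*(-¼) = 1 - 3/2 = -½)
-67*R(-5, 6)*(-95) = -67*(-½)*(-95) = (67/2)*(-95) = -6365/2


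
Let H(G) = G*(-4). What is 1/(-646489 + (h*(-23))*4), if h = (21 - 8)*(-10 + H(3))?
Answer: -1/620177 ≈ -1.6124e-6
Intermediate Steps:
H(G) = -4*G
h = -286 (h = (21 - 8)*(-10 - 4*3) = 13*(-10 - 12) = 13*(-22) = -286)
1/(-646489 + (h*(-23))*4) = 1/(-646489 - 286*(-23)*4) = 1/(-646489 + 6578*4) = 1/(-646489 + 26312) = 1/(-620177) = -1/620177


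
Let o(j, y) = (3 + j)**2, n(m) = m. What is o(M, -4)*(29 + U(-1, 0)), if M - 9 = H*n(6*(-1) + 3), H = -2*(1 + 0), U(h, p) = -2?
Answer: 8748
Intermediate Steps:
H = -2 (H = -2*1 = -2)
M = 15 (M = 9 - 2*(6*(-1) + 3) = 9 - 2*(-6 + 3) = 9 - 2*(-3) = 9 + 6 = 15)
o(M, -4)*(29 + U(-1, 0)) = (3 + 15)**2*(29 - 2) = 18**2*27 = 324*27 = 8748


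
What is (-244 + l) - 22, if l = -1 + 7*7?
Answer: -218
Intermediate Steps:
l = 48 (l = -1 + 49 = 48)
(-244 + l) - 22 = (-244 + 48) - 22 = -196 - 22 = -218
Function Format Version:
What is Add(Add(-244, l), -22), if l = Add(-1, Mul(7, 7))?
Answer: -218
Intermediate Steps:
l = 48 (l = Add(-1, 49) = 48)
Add(Add(-244, l), -22) = Add(Add(-244, 48), -22) = Add(-196, -22) = -218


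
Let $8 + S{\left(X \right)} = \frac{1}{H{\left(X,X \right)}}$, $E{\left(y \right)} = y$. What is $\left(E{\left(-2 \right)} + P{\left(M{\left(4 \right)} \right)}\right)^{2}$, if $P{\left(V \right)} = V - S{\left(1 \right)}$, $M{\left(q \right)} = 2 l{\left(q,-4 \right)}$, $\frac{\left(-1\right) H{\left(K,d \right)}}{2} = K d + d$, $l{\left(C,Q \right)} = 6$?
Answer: $\frac{5329}{16} \approx 333.06$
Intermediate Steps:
$H{\left(K,d \right)} = - 2 d - 2 K d$ ($H{\left(K,d \right)} = - 2 \left(K d + d\right) = - 2 \left(d + K d\right) = - 2 d - 2 K d$)
$M{\left(q \right)} = 12$ ($M{\left(q \right)} = 2 \cdot 6 = 12$)
$S{\left(X \right)} = -8 - \frac{1}{2 X \left(1 + X\right)}$ ($S{\left(X \right)} = -8 + \frac{1}{\left(-2\right) X \left(1 + X\right)} = -8 - \frac{1}{2 X \left(1 + X\right)}$)
$P{\left(V \right)} = \frac{33}{4} + V$ ($P{\left(V \right)} = V - \frac{-1 - 16 \left(1 + 1\right)}{2 \cdot 1 \left(1 + 1\right)} = V - \frac{1}{2} \cdot 1 \cdot \frac{1}{2} \left(-1 - 16 \cdot 2\right) = V - \frac{1}{2} \cdot 1 \cdot \frac{1}{2} \left(-1 - 32\right) = V - \frac{1}{2} \cdot 1 \cdot \frac{1}{2} \left(-33\right) = V - - \frac{33}{4} = V + \frac{33}{4} = \frac{33}{4} + V$)
$\left(E{\left(-2 \right)} + P{\left(M{\left(4 \right)} \right)}\right)^{2} = \left(-2 + \left(\frac{33}{4} + 12\right)\right)^{2} = \left(-2 + \frac{81}{4}\right)^{2} = \left(\frac{73}{4}\right)^{2} = \frac{5329}{16}$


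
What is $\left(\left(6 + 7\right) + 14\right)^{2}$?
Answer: $729$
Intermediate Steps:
$\left(\left(6 + 7\right) + 14\right)^{2} = \left(13 + 14\right)^{2} = 27^{2} = 729$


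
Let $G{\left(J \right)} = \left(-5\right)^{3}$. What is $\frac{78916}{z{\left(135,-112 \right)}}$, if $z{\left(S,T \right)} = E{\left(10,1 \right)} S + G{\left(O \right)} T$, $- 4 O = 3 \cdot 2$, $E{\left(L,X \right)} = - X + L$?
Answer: $\frac{78916}{15215} \approx 5.1867$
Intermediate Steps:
$E{\left(L,X \right)} = L - X$
$O = - \frac{3}{2}$ ($O = - \frac{3 \cdot 2}{4} = \left(- \frac{1}{4}\right) 6 = - \frac{3}{2} \approx -1.5$)
$G{\left(J \right)} = -125$
$z{\left(S,T \right)} = - 125 T + 9 S$ ($z{\left(S,T \right)} = \left(10 - 1\right) S - 125 T = 9 S - 125 T = - 125 T + 9 S$)
$\frac{78916}{z{\left(135,-112 \right)}} = \frac{78916}{\left(-125\right) \left(-112\right) + 9 \cdot 135} = \frac{78916}{14000 + 1215} = \frac{78916}{15215}$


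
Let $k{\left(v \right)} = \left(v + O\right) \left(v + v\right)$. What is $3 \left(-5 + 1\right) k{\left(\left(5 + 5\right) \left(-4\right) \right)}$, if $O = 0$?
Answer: $-38400$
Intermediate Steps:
$k{\left(v \right)} = 2 v^{2}$ ($k{\left(v \right)} = \left(v + 0\right) \left(v + v\right) = v 2 v = 2 v^{2}$)
$3 \left(-5 + 1\right) k{\left(\left(5 + 5\right) \left(-4\right) \right)} = 3 \left(-5 + 1\right) 2 \left(\left(5 + 5\right) \left(-4\right)\right)^{2} = 3 \left(-4\right) 2 \left(10 \left(-4\right)\right)^{2} = - 12 \cdot 2 \left(-40\right)^{2} = - 12 \cdot 2 \cdot 1600 = \left(-12\right) 3200 = -38400$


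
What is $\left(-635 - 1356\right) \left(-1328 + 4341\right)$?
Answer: $-5998883$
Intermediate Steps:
$\left(-635 - 1356\right) \left(-1328 + 4341\right) = \left(-635 - 1356\right) 3013 = \left(-1991\right) 3013 = -5998883$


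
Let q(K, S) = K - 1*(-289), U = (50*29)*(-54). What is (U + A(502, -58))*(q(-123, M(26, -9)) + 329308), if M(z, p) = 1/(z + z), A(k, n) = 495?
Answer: -25634724570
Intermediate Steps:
M(z, p) = 1/(2*z)
U = -78300 (U = 1450*(-54) = -78300)
q(K, S) = 289 + K (q(K, S) = K + 289 = 289 + K)
(U + A(502, -58))*(q(-123, M(26, -9)) + 329308) = (-78300 + 495)*((289 - 123) + 329308) = -77805*(166 + 329308) = -77805*329474 = -25634724570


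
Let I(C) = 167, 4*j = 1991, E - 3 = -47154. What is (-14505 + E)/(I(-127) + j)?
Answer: -246624/2659 ≈ -92.751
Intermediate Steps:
E = -47151 (E = 3 - 47154 = -47151)
j = 1991/4 (j = (¼)*1991 = 1991/4 ≈ 497.75)
(-14505 + E)/(I(-127) + j) = (-14505 - 47151)/(167 + 1991/4) = -61656/2659/4 = -61656*4/2659 = -246624/2659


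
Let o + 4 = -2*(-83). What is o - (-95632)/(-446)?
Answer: -11690/223 ≈ -52.422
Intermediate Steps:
o = 162 (o = -4 - 2*(-83) = -4 + 166 = 162)
o - (-95632)/(-446) = 162 - (-95632)/(-446) = 162 - (-95632)*(-1)/446 = 162 - 344*139/223 = 162 - 47816/223 = -11690/223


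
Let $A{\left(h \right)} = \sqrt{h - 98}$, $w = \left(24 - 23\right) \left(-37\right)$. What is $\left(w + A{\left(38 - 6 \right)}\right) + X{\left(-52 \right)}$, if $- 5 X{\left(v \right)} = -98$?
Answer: $- \frac{87}{5} + i \sqrt{66} \approx -17.4 + 8.124 i$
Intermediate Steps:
$w = -37$ ($w = 1 \left(-37\right) = -37$)
$X{\left(v \right)} = \frac{98}{5}$ ($X{\left(v \right)} = \left(- \frac{1}{5}\right) \left(-98\right) = \frac{98}{5}$)
$A{\left(h \right)} = \sqrt{-98 + h}$
$\left(w + A{\left(38 - 6 \right)}\right) + X{\left(-52 \right)} = \left(-37 + \sqrt{-98 + \left(38 - 6\right)}\right) + \frac{98}{5} = \left(-37 + \sqrt{-98 + 32}\right) + \frac{98}{5} = \left(-37 + \sqrt{-66}\right) + \frac{98}{5} = \left(-37 + i \sqrt{66}\right) + \frac{98}{5} = - \frac{87}{5} + i \sqrt{66}$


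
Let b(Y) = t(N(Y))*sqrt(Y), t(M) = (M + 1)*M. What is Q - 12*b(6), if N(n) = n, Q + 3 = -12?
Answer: -15 - 504*sqrt(6) ≈ -1249.5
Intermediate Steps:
Q = -15 (Q = -3 - 12 = -15)
t(M) = M*(1 + M) (t(M) = (1 + M)*M = M*(1 + M))
b(Y) = Y**(3/2)*(1 + Y) (b(Y) = (Y*(1 + Y))*sqrt(Y) = Y**(3/2)*(1 + Y))
Q - 12*b(6) = -15 - 12*6**(3/2)*(1 + 6) = -15 - 12*6*sqrt(6)*7 = -15 - 504*sqrt(6)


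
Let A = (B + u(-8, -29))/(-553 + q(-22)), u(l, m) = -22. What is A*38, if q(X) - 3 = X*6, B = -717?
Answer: 14041/341 ≈ 41.176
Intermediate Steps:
q(X) = 3 + 6*X (q(X) = 3 + X*6 = 3 + 6*X)
A = 739/682 (A = (-717 - 22)/(-553 + (3 + 6*(-22))) = -739/(-553 + (3 - 132)) = -739/(-553 - 129) = -739/(-682) = -739*(-1/682) = 739/682 ≈ 1.0836)
A*38 = (739/682)*38 = 14041/341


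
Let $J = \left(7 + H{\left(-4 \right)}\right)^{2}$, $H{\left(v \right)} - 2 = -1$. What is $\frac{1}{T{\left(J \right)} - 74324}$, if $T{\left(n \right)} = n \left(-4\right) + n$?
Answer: $- \frac{1}{74516} \approx -1.342 \cdot 10^{-5}$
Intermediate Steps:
$H{\left(v \right)} = 1$ ($H{\left(v \right)} = 2 - 1 = 1$)
$J = 64$ ($J = \left(7 + 1\right)^{2} = 8^{2} = 64$)
$T{\left(n \right)} = - 3 n$ ($T{\left(n \right)} = - 4 n + n = - 3 n$)
$\frac{1}{T{\left(J \right)} - 74324} = \frac{1}{\left(-3\right) 64 - 74324} = \frac{1}{-192 - 74324} = \frac{1}{-74516} = - \frac{1}{74516}$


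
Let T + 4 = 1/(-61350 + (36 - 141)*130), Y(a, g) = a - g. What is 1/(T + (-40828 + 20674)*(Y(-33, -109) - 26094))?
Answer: 75000/39327507599999 ≈ 1.9071e-9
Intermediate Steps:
T = -300001/75000 (T = -4 + 1/(-61350 + (36 - 141)*130) = -4 + 1/(-61350 - 105*130) = -4 + 1/(-61350 - 13650) = -4 + 1/(-75000) = -4 - 1/75000 = -300001/75000 ≈ -4.0000)
1/(T + (-40828 + 20674)*(Y(-33, -109) - 26094)) = 1/(-300001/75000 + (-40828 + 20674)*((-33 - 1*(-109)) - 26094)) = 1/(-300001/75000 - 20154*((-33 + 109) - 26094)) = 1/(-300001/75000 - 20154*(76 - 26094)) = 1/(-300001/75000 - 20154*(-26018)) = 1/(-300001/75000 + 524366772) = 1/(39327507599999/75000) = 75000/39327507599999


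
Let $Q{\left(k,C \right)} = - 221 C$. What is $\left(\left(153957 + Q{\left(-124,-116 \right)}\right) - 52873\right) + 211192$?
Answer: $337912$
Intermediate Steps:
$\left(\left(153957 + Q{\left(-124,-116 \right)}\right) - 52873\right) + 211192 = \left(\left(153957 - -25636\right) - 52873\right) + 211192 = \left(\left(153957 + 25636\right) - 52873\right) + 211192 = \left(179593 - 52873\right) + 211192 = 126720 + 211192 = 337912$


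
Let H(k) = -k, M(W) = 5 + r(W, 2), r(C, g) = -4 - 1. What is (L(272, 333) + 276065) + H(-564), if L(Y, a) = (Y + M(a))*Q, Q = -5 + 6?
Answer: 276901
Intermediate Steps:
r(C, g) = -5
Q = 1
M(W) = 0 (M(W) = 5 - 5 = 0)
L(Y, a) = Y (L(Y, a) = (Y + 0)*1 = Y*1 = Y)
(L(272, 333) + 276065) + H(-564) = (272 + 276065) - 1*(-564) = 276337 + 564 = 276901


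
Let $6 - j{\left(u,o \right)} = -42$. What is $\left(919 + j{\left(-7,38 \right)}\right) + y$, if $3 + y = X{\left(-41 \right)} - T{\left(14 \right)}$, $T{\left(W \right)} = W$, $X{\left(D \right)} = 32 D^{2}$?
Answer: $54742$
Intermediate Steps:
$j{\left(u,o \right)} = 48$ ($j{\left(u,o \right)} = 6 - -42 = 6 + 42 = 48$)
$y = 53775$ ($y = -3 + \left(32 \left(-41\right)^{2} - 14\right) = -3 + \left(32 \cdot 1681 - 14\right) = -3 + \left(53792 - 14\right) = -3 + 53778 = 53775$)
$\left(919 + j{\left(-7,38 \right)}\right) + y = \left(919 + 48\right) + 53775 = 967 + 53775 = 54742$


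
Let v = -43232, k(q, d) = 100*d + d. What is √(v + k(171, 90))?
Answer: I*√34142 ≈ 184.78*I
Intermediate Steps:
k(q, d) = 101*d
√(v + k(171, 90)) = √(-43232 + 101*90) = √(-43232 + 9090) = √(-34142) = I*√34142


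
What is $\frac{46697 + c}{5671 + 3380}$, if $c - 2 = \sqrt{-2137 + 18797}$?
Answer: $\frac{46699}{9051} + \frac{2 \sqrt{85}}{1293} \approx 5.1738$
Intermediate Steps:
$c = 2 + 14 \sqrt{85}$ ($c = 2 + \sqrt{-2137 + 18797} = 2 + \sqrt{16660} = 2 + 14 \sqrt{85} \approx 131.07$)
$\frac{46697 + c}{5671 + 3380} = \frac{46697 + \left(2 + 14 \sqrt{85}\right)}{5671 + 3380} = \frac{46699 + 14 \sqrt{85}}{9051} = \left(46699 + 14 \sqrt{85}\right) \frac{1}{9051} = \frac{46699}{9051} + \frac{2 \sqrt{85}}{1293}$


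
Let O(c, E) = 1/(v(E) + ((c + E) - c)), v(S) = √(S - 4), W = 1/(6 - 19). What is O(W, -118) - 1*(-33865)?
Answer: 237833836/7023 - I*√122/14046 ≈ 33865.0 - 0.00078637*I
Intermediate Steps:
W = -1/13 (W = 1/(-13) = -1/13 ≈ -0.076923)
v(S) = √(-4 + S)
O(c, E) = 1/(E + √(-4 + E)) (O(c, E) = 1/(√(-4 + E) + ((c + E) - c)) = 1/(√(-4 + E) + ((E + c) - c)) = 1/(√(-4 + E) + E) = 1/(E + √(-4 + E)))
O(W, -118) - 1*(-33865) = 1/(-118 + √(-4 - 118)) - 1*(-33865) = 1/(-118 + √(-122)) + 33865 = 1/(-118 + I*√122) + 33865 = 33865 + 1/(-118 + I*√122)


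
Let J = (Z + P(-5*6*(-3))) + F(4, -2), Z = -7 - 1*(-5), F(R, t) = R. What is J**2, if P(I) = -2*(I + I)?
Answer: 128164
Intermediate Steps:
P(I) = -4*I
Z = -2 (Z = -7 + 5 = -2)
J = -358 (J = (-2 - 4*(-5*6)*(-3)) + 4 = (-2 - (-120)*(-3)) + 4 = (-2 - 4*90) + 4 = (-2 - 360) + 4 = -362 + 4 = -358)
J**2 = (-358)**2 = 128164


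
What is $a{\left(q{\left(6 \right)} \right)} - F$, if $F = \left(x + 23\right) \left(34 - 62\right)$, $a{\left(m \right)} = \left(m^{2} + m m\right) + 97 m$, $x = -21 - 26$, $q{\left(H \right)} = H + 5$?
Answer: $637$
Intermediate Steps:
$q{\left(H \right)} = 5 + H$
$x = -47$
$a{\left(m \right)} = 2 m^{2} + 97 m$ ($a{\left(m \right)} = \left(m^{2} + m^{2}\right) + 97 m = 2 m^{2} + 97 m$)
$F = 672$ ($F = \left(-47 + 23\right) \left(34 - 62\right) = \left(-24\right) \left(-28\right) = 672$)
$a{\left(q{\left(6 \right)} \right)} - F = \left(5 + 6\right) \left(97 + 2 \left(5 + 6\right)\right) - 672 = 11 \left(97 + 2 \cdot 11\right) - 672 = 11 \left(97 + 22\right) - 672 = 11 \cdot 119 - 672 = 1309 - 672 = 637$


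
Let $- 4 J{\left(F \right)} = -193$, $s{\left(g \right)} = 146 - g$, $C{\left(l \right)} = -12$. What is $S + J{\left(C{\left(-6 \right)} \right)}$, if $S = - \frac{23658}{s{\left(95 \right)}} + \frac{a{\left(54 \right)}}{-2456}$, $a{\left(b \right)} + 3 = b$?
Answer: $- \frac{17354349}{41752} \approx -415.65$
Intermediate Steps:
$a{\left(b \right)} = -3 + b$
$J{\left(F \right)} = \frac{193}{4}$ ($J{\left(F \right)} = \left(- \frac{1}{4}\right) \left(-193\right) = \frac{193}{4}$)
$S = - \frac{19368883}{41752}$ ($S = - \frac{23658}{146 - 95} + \frac{-3 + 54}{-2456} = - \frac{23658}{146 - 95} + 51 \left(- \frac{1}{2456}\right) = - \frac{23658}{51} - \frac{51}{2456} = \left(-23658\right) \frac{1}{51} - \frac{51}{2456} = - \frac{7886}{17} - \frac{51}{2456} = - \frac{19368883}{41752} \approx -463.9$)
$S + J{\left(C{\left(-6 \right)} \right)} = - \frac{19368883}{41752} + \frac{193}{4} = - \frac{17354349}{41752}$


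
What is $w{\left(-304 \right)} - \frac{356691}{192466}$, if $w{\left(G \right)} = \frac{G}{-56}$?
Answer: $\frac{4816871}{1347262} \approx 3.5753$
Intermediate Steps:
$w{\left(G \right)} = - \frac{G}{56}$ ($w{\left(G \right)} = G \left(- \frac{1}{56}\right) = - \frac{G}{56}$)
$w{\left(-304 \right)} - \frac{356691}{192466} = \left(- \frac{1}{56}\right) \left(-304\right) - \frac{356691}{192466} = \frac{38}{7} - \frac{356691}{192466} = \frac{4816871}{1347262}$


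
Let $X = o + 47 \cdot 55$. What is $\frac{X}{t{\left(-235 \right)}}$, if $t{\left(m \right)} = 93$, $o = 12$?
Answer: $\frac{2597}{93} \approx 27.925$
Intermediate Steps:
$X = 2597$ ($X = 12 + 47 \cdot 55 = 12 + 2585 = 2597$)
$\frac{X}{t{\left(-235 \right)}} = \frac{2597}{93}$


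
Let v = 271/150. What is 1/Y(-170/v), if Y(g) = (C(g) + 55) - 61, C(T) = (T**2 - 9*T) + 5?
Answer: 73441/712371059 ≈ 0.00010309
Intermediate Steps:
C(T) = 5 + T**2 - 9*T
v = 271/150 (v = 271*(1/150) = 271/150 ≈ 1.8067)
Y(g) = -1 + g**2 - 9*g (Y(g) = ((5 + g**2 - 9*g) + 55) - 61 = (60 + g**2 - 9*g) - 61 = -1 + g**2 - 9*g)
1/Y(-170/v) = 1/(-1 + (-170/271/150)**2 - (-1530)/271/150) = 1/(-1 + (-170*150/271)**2 - (-1530)*150/271) = 1/(-1 + (-25500/271)**2 - 9*(-25500/271)) = 1/(-1 + 650250000/73441 + 229500/271) = 1/(712371059/73441) = 73441/712371059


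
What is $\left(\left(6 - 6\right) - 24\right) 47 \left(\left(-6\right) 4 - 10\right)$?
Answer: $38352$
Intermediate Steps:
$\left(\left(6 - 6\right) - 24\right) 47 \left(\left(-6\right) 4 - 10\right) = \left(0 - 24\right) 47 \left(-24 - 10\right) = \left(-24\right) 47 \left(-34\right) = \left(-1128\right) \left(-34\right) = 38352$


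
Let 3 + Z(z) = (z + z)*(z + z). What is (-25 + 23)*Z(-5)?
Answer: -194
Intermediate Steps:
Z(z) = -3 + 4*z**2 (Z(z) = -3 + (z + z)*(z + z) = -3 + (2*z)*(2*z) = -3 + 4*z**2)
(-25 + 23)*Z(-5) = (-25 + 23)*(-3 + 4*(-5)**2) = -2*(-3 + 4*25) = -2*(-3 + 100) = -2*97 = -194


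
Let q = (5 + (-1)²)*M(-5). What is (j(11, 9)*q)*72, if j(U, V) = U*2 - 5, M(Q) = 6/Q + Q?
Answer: -227664/5 ≈ -45533.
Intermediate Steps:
M(Q) = Q + 6/Q
j(U, V) = -5 + 2*U (j(U, V) = 2*U - 5 = -5 + 2*U)
q = -186/5 (q = (5 + (-1)²)*(-5 + 6/(-5)) = (5 + 1)*(-5 + 6*(-⅕)) = 6*(-5 - 6/5) = 6*(-31/5) = -186/5 ≈ -37.200)
(j(11, 9)*q)*72 = ((-5 + 2*11)*(-186/5))*72 = ((-5 + 22)*(-186/5))*72 = (17*(-186/5))*72 = -3162/5*72 = -227664/5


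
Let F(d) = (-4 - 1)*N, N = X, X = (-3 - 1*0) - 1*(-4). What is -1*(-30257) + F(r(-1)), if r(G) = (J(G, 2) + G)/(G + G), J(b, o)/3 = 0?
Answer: 30252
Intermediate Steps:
X = 1 (X = (-3 + 0) + 4 = -3 + 4 = 1)
N = 1
J(b, o) = 0 (J(b, o) = 3*0 = 0)
r(G) = ½ (r(G) = (0 + G)/(G + G) = G/((2*G)) = G*(1/(2*G)) = ½)
F(d) = -5 (F(d) = (-4 - 1)*1 = -5*1 = -5)
-1*(-30257) + F(r(-1)) = -1*(-30257) - 5 = 30257 - 5 = 30252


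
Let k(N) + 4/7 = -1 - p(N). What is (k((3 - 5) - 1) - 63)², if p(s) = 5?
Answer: 237169/49 ≈ 4840.2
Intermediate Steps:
k(N) = -46/7 (k(N) = -4/7 + (-1 - 1*5) = -4/7 + (-1 - 5) = -4/7 - 6 = -46/7)
(k((3 - 5) - 1) - 63)² = (-46/7 - 63)² = (-487/7)² = 237169/49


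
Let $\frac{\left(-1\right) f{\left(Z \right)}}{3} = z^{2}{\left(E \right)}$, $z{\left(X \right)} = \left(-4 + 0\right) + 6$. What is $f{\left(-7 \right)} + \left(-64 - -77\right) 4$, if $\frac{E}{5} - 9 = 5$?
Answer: $40$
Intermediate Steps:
$E = 70$ ($E = 45 + 5 \cdot 5 = 45 + 25 = 70$)
$z{\left(X \right)} = 2$ ($z{\left(X \right)} = -4 + 6 = 2$)
$f{\left(Z \right)} = -12$ ($f{\left(Z \right)} = - 3 \cdot 2^{2} = \left(-3\right) 4 = -12$)
$f{\left(-7 \right)} + \left(-64 - -77\right) 4 = -12 + \left(-64 - -77\right) 4 = -12 + \left(-64 + 77\right) 4 = -12 + 13 \cdot 4 = -12 + 52 = 40$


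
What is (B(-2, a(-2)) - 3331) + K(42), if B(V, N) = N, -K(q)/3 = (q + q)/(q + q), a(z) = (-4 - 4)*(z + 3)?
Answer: -3342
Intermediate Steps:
a(z) = -24 - 8*z (a(z) = -8*(3 + z) = -24 - 8*z)
K(q) = -3 (K(q) = -3*(q + q)/(q + q) = -3*2*q/(2*q) = -3*2*q*1/(2*q) = -3*1 = -3)
(B(-2, a(-2)) - 3331) + K(42) = ((-24 - 8*(-2)) - 3331) - 3 = ((-24 + 16) - 3331) - 3 = (-8 - 3331) - 3 = -3339 - 3 = -3342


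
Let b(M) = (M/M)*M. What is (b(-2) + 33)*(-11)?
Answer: -341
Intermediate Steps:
b(M) = M (b(M) = 1*M = M)
(b(-2) + 33)*(-11) = (-2 + 33)*(-11) = 31*(-11) = -341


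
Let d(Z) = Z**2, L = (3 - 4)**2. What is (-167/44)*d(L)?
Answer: -167/44 ≈ -3.7955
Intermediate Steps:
L = 1 (L = (-1)**2 = 1)
(-167/44)*d(L) = -167/44*1**2 = -167*1/44*1 = -167/44*1 = -167/44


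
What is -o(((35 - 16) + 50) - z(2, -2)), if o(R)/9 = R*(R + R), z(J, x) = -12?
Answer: -118098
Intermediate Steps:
o(R) = 18*R² (o(R) = 9*(R*(R + R)) = 9*(R*(2*R)) = 9*(2*R²) = 18*R²)
-o(((35 - 16) + 50) - z(2, -2)) = -18*(((35 - 16) + 50) - 1*(-12))² = -18*((19 + 50) + 12)² = -18*(69 + 12)² = -18*81² = -18*6561 = -1*118098 = -118098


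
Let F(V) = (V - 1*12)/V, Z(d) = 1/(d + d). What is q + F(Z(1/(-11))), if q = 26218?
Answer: 288433/11 ≈ 26221.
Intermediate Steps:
Z(d) = 1/(2*d)
F(V) = (-12 + V)/V (F(V) = (V - 12)/V = (-12 + V)/V)
q + F(Z(1/(-11))) = 26218 + (-12 + 1/(2*(1/(-11))))/((1/(2*(1/(-11))))) = 26218 + (-12 + 1/(2*(-1/11)))/((1/(2*(-1/11)))) = 26218 + (-12 + (½)*(-11))/(((½)*(-11))) = 26218 + (-12 - 11/2)/(-11/2) = 26218 - 2/11*(-35/2) = 26218 + 35/11 = 288433/11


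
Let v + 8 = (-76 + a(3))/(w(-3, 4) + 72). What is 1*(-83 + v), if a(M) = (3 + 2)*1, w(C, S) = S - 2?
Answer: -6805/74 ≈ -91.959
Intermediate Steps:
w(C, S) = -2 + S
a(M) = 5 (a(M) = 5*1 = 5)
v = -663/74 (v = -8 + (-76 + 5)/((-2 + 4) + 72) = -8 - 71/(2 + 72) = -8 - 71/74 = -663/74 ≈ -8.9595)
1*(-83 + v) = 1*(-83 - 663/74) = 1*(-6805/74) = -6805/74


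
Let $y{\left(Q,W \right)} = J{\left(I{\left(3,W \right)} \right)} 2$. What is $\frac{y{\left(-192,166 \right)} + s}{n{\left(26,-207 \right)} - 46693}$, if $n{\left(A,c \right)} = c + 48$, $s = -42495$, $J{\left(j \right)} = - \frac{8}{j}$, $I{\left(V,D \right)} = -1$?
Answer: $\frac{42479}{46852} \approx 0.90666$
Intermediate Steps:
$n{\left(A,c \right)} = 48 + c$
$y{\left(Q,W \right)} = 16$ ($y{\left(Q,W \right)} = - \frac{8}{-1} \cdot 2 = \left(-8\right) \left(-1\right) 2 = 8 \cdot 2 = 16$)
$\frac{y{\left(-192,166 \right)} + s}{n{\left(26,-207 \right)} - 46693} = \frac{16 - 42495}{\left(48 - 207\right) - 46693} = - \frac{42479}{-159 - 46693} = - \frac{42479}{-46852} = \left(-42479\right) \left(- \frac{1}{46852}\right) = \frac{42479}{46852}$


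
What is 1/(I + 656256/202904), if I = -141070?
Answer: -25363/3577876378 ≈ -7.0888e-6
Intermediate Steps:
1/(I + 656256/202904) = 1/(-141070 + 656256/202904) = 1/(-141070 + 656256*(1/202904)) = 1/(-141070 + 82032/25363) = 1/(-3577876378/25363) = -25363/3577876378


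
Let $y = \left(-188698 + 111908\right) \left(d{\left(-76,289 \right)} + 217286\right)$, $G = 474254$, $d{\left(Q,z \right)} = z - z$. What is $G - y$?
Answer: $16685866194$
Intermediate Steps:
$d{\left(Q,z \right)} = 0$
$y = -16685391940$ ($y = \left(-188698 + 111908\right) \left(0 + 217286\right) = \left(-76790\right) 217286 = -16685391940$)
$G - y = 474254 - -16685391940 = 474254 + 16685391940 = 16685866194$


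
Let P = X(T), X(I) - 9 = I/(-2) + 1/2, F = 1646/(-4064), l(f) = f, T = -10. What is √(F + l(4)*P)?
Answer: √14863191/508 ≈ 7.5891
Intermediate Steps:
F = -823/2032 (F = 1646*(-1/4064) = -823/2032 ≈ -0.40502)
X(I) = 19/2 - I/2 (X(I) = 9 + (I/(-2) + 1/2) = 9 + (I*(-½) + 1*(½)) = 9 + (-I/2 + ½) = 9 + (½ - I/2) = 19/2 - I/2)
P = 29/2 (P = 19/2 - ½*(-10) = 19/2 + 5 = 29/2 ≈ 14.500)
√(F + l(4)*P) = √(-823/2032 + 4*(29/2)) = √(-823/2032 + 58) = √(117033/2032) = √14863191/508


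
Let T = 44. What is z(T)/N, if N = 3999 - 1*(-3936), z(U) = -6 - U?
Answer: -10/1587 ≈ -0.0063012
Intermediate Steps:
N = 7935 (N = 3999 + 3936 = 7935)
z(T)/N = (-6 - 1*44)/7935 = (-6 - 44)*(1/7935) = -50*1/7935 = -10/1587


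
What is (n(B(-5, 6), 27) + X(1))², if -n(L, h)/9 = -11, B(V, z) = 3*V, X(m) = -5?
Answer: 8836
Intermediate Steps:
n(L, h) = 99 (n(L, h) = -9*(-11) = 99)
(n(B(-5, 6), 27) + X(1))² = (99 - 5)² = 94² = 8836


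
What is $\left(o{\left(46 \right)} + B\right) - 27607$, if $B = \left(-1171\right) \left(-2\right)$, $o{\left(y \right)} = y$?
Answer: $-25219$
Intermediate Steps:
$B = 2342$
$\left(o{\left(46 \right)} + B\right) - 27607 = \left(46 + 2342\right) - 27607 = 2388 - 27607 = -25219$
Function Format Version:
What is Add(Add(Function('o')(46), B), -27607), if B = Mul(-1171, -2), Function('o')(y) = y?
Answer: -25219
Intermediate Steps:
B = 2342
Add(Add(Function('o')(46), B), -27607) = Add(Add(46, 2342), -27607) = Add(2388, -27607) = -25219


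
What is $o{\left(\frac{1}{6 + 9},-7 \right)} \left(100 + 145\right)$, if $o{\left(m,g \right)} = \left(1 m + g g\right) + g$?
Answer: $\frac{30919}{3} \approx 10306.0$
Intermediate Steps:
$o{\left(m,g \right)} = g + m + g^{2}$ ($o{\left(m,g \right)} = \left(m + g^{2}\right) + g = g + m + g^{2}$)
$o{\left(\frac{1}{6 + 9},-7 \right)} \left(100 + 145\right) = \left(-7 + \frac{1}{6 + 9} + \left(-7\right)^{2}\right) \left(100 + 145\right) = \left(-7 + \frac{1}{15} + 49\right) 245 = \frac{631}{15} \cdot 245 = \frac{30919}{3}$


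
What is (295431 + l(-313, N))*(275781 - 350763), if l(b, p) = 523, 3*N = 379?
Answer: -22191222828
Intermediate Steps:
N = 379/3 (N = (⅓)*379 = 379/3 ≈ 126.33)
(295431 + l(-313, N))*(275781 - 350763) = (295431 + 523)*(275781 - 350763) = 295954*(-74982) = -22191222828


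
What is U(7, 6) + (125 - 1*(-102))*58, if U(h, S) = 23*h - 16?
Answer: 13311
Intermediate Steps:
U(h, S) = -16 + 23*h
U(7, 6) + (125 - 1*(-102))*58 = (-16 + 23*7) + (125 - 1*(-102))*58 = (-16 + 161) + (125 + 102)*58 = 145 + 227*58 = 145 + 13166 = 13311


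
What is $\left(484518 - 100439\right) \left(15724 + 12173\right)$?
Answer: $10714651863$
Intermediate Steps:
$\left(484518 - 100439\right) \left(15724 + 12173\right) = \left(484518 - 100439\right) 27897 = 384079 \cdot 27897 = 10714651863$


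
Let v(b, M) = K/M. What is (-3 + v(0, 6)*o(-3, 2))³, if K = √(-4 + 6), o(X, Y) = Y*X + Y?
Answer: -35 - 502*√2/27 ≈ -61.294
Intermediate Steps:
o(X, Y) = Y + X*Y (o(X, Y) = X*Y + Y = Y + X*Y)
K = √2 ≈ 1.4142
v(b, M) = √2/M
(-3 + v(0, 6)*o(-3, 2))³ = (-3 + (√2/6)*(2*(1 - 3)))³ = (-3 + (√2*(⅙))*(2*(-2)))³ = (-3 + (√2/6)*(-4))³ = (-3 - 2*√2/3)³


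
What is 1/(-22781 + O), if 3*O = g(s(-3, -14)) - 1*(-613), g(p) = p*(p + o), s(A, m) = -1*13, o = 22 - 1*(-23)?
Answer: -3/68146 ≈ -4.4023e-5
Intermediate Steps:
o = 45 (o = 22 + 23 = 45)
s(A, m) = -13
g(p) = p*(45 + p) (g(p) = p*(p + 45) = p*(45 + p))
O = 197/3 (O = (-13*(45 - 13) - 1*(-613))/3 = (-13*32 + 613)/3 = (-416 + 613)/3 = (⅓)*197 = 197/3 ≈ 65.667)
1/(-22781 + O) = 1/(-22781 + 197/3) = 1/(-68146/3) = -3/68146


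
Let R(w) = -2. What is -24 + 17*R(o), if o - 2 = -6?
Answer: -58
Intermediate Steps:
o = -4 (o = 2 - 6 = -4)
-24 + 17*R(o) = -24 + 17*(-2) = -24 - 34 = -58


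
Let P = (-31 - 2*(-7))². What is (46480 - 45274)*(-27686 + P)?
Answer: -33040782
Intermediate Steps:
P = 289 (P = (-31 + 14)² = (-17)² = 289)
(46480 - 45274)*(-27686 + P) = (46480 - 45274)*(-27686 + 289) = 1206*(-27397) = -33040782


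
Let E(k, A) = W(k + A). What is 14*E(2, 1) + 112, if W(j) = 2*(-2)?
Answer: 56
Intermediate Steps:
W(j) = -4
E(k, A) = -4
14*E(2, 1) + 112 = 14*(-4) + 112 = -56 + 112 = 56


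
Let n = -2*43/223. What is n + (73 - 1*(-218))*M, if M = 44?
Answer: 2855206/223 ≈ 12804.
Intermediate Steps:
n = -86/223 (n = -86*1/223 = -86/223 ≈ -0.38565)
n + (73 - 1*(-218))*M = -86/223 + (73 - 1*(-218))*44 = -86/223 + (73 + 218)*44 = -86/223 + 291*44 = -86/223 + 12804 = 2855206/223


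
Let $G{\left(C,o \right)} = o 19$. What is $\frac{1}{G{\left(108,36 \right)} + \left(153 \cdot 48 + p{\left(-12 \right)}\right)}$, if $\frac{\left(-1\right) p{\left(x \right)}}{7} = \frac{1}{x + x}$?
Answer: $\frac{24}{192679} \approx 0.00012456$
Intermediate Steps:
$G{\left(C,o \right)} = 19 o$
$p{\left(x \right)} = - \frac{7}{2 x}$ ($p{\left(x \right)} = - \frac{7}{x + x} = - \frac{7}{2 x}$)
$\frac{1}{G{\left(108,36 \right)} + \left(153 \cdot 48 + p{\left(-12 \right)}\right)} = \frac{1}{19 \cdot 36 + \left(153 \cdot 48 - \frac{7}{2 \left(-12\right)}\right)} = \frac{1}{684 + \left(7344 - - \frac{7}{24}\right)} = \frac{1}{684 + \left(7344 + \frac{7}{24}\right)} = \frac{1}{684 + \frac{176263}{24}} = \frac{1}{\frac{192679}{24}} = \frac{24}{192679}$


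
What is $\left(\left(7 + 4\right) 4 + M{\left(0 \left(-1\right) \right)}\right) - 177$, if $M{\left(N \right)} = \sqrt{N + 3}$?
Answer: $-133 + \sqrt{3} \approx -131.27$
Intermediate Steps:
$M{\left(N \right)} = \sqrt{3 + N}$
$\left(\left(7 + 4\right) 4 + M{\left(0 \left(-1\right) \right)}\right) - 177 = \left(\left(7 + 4\right) 4 + \sqrt{3 + 0 \left(-1\right)}\right) - 177 = \left(11 \cdot 4 + \sqrt{3 + 0}\right) - 177 = \left(44 + \sqrt{3}\right) - 177 = -133 + \sqrt{3}$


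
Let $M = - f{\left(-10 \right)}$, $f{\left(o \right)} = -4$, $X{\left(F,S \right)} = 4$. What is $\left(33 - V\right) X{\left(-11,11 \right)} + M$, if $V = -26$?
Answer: $240$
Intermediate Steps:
$M = 4$ ($M = \left(-1\right) \left(-4\right) = 4$)
$\left(33 - V\right) X{\left(-11,11 \right)} + M = \left(33 - -26\right) 4 + 4 = \left(33 + 26\right) 4 + 4 = 59 \cdot 4 + 4 = 236 + 4 = 240$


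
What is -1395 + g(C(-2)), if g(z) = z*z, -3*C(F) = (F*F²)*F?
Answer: -12299/9 ≈ -1366.6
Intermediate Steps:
C(F) = -F⁴/3 (C(F) = -F*F²*F/3 = -F³*F/3 = -F⁴/3)
g(z) = z²
-1395 + g(C(-2)) = -1395 + (-⅓*(-2)⁴)² = -1395 + (-⅓*16)² = -1395 + (-16/3)² = -1395 + 256/9 = -12299/9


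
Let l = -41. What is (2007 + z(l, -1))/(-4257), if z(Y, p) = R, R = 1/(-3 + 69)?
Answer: -132463/280962 ≈ -0.47146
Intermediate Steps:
R = 1/66 ≈ 0.015152
z(Y, p) = 1/66
(2007 + z(l, -1))/(-4257) = (2007 + 1/66)/(-4257) = (132463/66)*(-1/4257) = -132463/280962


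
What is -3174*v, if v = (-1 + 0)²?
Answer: -3174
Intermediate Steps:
v = 1 (v = (-1)² = 1)
-3174*v = -3174*1 = -3174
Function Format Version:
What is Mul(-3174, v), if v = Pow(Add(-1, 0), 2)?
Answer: -3174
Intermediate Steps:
v = 1 (v = Pow(-1, 2) = 1)
Mul(-3174, v) = Mul(-3174, 1) = -3174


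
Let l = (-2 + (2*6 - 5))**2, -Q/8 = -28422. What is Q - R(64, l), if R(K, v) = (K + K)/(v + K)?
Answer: 20236336/89 ≈ 2.2737e+5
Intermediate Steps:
Q = 227376 (Q = -8*(-28422) = 227376)
l = 25 (l = (-2 + (12 - 5))**2 = (-2 + 7)**2 = 5**2 = 25)
R(K, v) = 2*K/(K + v) (R(K, v) = (2*K)/(K + v) = 2*K/(K + v))
Q - R(64, l) = 227376 - 2*64/(64 + 25) = 227376 - 2*64/89 = 227376 - 1*128/89 = 227376 - 128/89 = 20236336/89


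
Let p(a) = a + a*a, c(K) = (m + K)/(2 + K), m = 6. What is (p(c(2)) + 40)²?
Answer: 2116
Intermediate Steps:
c(K) = (6 + K)/(2 + K)
p(a) = a + a²
(p(c(2)) + 40)² = (((6 + 2)/(2 + 2))*(1 + (6 + 2)/(2 + 2)) + 40)² = ((8/4)*(1 + 8/4) + 40)² = (((¼)*8)*(1 + (¼)*8) + 40)² = (2*(1 + 2) + 40)² = (2*3 + 40)² = (6 + 40)² = 46² = 2116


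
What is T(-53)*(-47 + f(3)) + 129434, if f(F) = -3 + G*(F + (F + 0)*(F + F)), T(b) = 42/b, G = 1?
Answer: 6861220/53 ≈ 1.2946e+5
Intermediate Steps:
f(F) = -3 + F + 2*F² (f(F) = -3 + 1*(F + (F + 0)*(F + F)) = -3 + 1*(F + F*(2*F)) = -3 + 1*(F + 2*F²) = -3 + (F + 2*F²) = -3 + F + 2*F²)
T(-53)*(-47 + f(3)) + 129434 = (42/(-53))*(-47 + (-3 + 3 + 2*3²)) + 129434 = (42*(-1/53))*(-47 + (-3 + 3 + 2*9)) + 129434 = -42*(-47 + (-3 + 3 + 18))/53 + 129434 = -42*(-47 + 18)/53 + 129434 = -42/53*(-29) + 129434 = 1218/53 + 129434 = 6861220/53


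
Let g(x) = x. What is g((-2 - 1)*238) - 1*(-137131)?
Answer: 136417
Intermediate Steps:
g((-2 - 1)*238) - 1*(-137131) = (-2 - 1)*238 - 1*(-137131) = -3*238 + 137131 = -714 + 137131 = 136417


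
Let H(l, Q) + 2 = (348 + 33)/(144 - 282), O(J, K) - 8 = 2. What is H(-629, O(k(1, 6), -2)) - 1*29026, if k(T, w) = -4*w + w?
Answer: -1335415/46 ≈ -29031.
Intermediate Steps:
k(T, w) = -3*w
O(J, K) = 10 (O(J, K) = 8 + 2 = 10)
H(l, Q) = -219/46 (H(l, Q) = -2 + (348 + 33)/(144 - 282) = -2 + 381/(-138) = -2 + 381*(-1/138) = -2 - 127/46 = -219/46)
H(-629, O(k(1, 6), -2)) - 1*29026 = -219/46 - 1*29026 = -219/46 - 29026 = -1335415/46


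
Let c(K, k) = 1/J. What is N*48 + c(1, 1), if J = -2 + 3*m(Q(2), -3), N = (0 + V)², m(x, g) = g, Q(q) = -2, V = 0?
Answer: -1/11 ≈ -0.090909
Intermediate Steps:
N = 0 (N = (0 + 0)² = 0² = 0)
J = -11 (J = -2 + 3*(-3) = -2 - 9 = -11)
c(K, k) = -1/11 (c(K, k) = 1/(-11) = -1/11)
N*48 + c(1, 1) = 0*48 - 1/11 = 0 - 1/11 = -1/11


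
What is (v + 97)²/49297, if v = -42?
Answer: 3025/49297 ≈ 0.061363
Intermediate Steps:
(v + 97)²/49297 = (-42 + 97)²/49297 = 55²*(1/49297) = 3025*(1/49297) = 3025/49297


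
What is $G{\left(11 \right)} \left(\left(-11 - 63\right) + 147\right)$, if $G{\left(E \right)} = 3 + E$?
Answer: $1022$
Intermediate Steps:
$G{\left(11 \right)} \left(\left(-11 - 63\right) + 147\right) = \left(3 + 11\right) \left(\left(-11 - 63\right) + 147\right) = 14 \left(-74 + 147\right) = 14 \cdot 73 = 1022$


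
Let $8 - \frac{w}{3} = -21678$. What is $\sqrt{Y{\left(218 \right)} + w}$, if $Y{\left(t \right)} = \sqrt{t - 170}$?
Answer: $\sqrt{65058 + 4 \sqrt{3}} \approx 255.08$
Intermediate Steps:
$w = 65058$ ($w = 24 - -65034 = 24 + 65034 = 65058$)
$Y{\left(t \right)} = \sqrt{-170 + t}$
$\sqrt{Y{\left(218 \right)} + w} = \sqrt{\sqrt{-170 + 218} + 65058} = \sqrt{\sqrt{48} + 65058} = \sqrt{4 \sqrt{3} + 65058} = \sqrt{65058 + 4 \sqrt{3}}$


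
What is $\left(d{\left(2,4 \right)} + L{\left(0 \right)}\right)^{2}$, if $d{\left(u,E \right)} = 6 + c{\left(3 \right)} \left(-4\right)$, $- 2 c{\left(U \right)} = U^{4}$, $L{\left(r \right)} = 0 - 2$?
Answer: $27556$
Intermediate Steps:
$L{\left(r \right)} = -2$
$c{\left(U \right)} = - \frac{U^{4}}{2}$
$d{\left(u,E \right)} = 168$ ($d{\left(u,E \right)} = 6 + - \frac{3^{4}}{2} \left(-4\right) = 6 + \left(- \frac{1}{2}\right) 81 \left(-4\right) = 6 - -162 = 6 + 162 = 168$)
$\left(d{\left(2,4 \right)} + L{\left(0 \right)}\right)^{2} = \left(168 - 2\right)^{2} = 166^{2} = 27556$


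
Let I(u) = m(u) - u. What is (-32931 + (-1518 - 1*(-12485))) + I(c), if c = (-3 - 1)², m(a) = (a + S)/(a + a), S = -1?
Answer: -703345/32 ≈ -21980.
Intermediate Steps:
m(a) = (-1 + a)/(2*a) (m(a) = (a - 1)/(a + a) = (-1 + a)/((2*a)) = (-1 + a)*(1/(2*a)) = (-1 + a)/(2*a))
c = 16 (c = (-4)² = 16)
I(u) = -u + (-1 + u)/(2*u) (I(u) = (-1 + u)/(2*u) - u = -u + (-1 + u)/(2*u))
(-32931 + (-1518 - 1*(-12485))) + I(c) = (-32931 + (-1518 - 1*(-12485))) + (½ - 1*16 - ½/16) = (-32931 + (-1518 + 12485)) + (½ - 16 - ½*1/16) = (-32931 + 10967) + (½ - 16 - 1/32) = -21964 - 497/32 = -703345/32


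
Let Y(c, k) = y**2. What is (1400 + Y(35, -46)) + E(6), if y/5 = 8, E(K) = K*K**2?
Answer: 3216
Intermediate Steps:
E(K) = K**3
y = 40 (y = 5*8 = 40)
Y(c, k) = 1600 (Y(c, k) = 40**2 = 1600)
(1400 + Y(35, -46)) + E(6) = (1400 + 1600) + 6**3 = 3000 + 216 = 3216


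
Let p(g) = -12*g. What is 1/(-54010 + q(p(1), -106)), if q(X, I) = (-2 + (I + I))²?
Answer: -1/8214 ≈ -0.00012174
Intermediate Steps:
q(X, I) = (-2 + 2*I)²
1/(-54010 + q(p(1), -106)) = 1/(-54010 + 4*(-1 - 106)²) = 1/(-54010 + 4*(-107)²) = 1/(-54010 + 4*11449) = 1/(-54010 + 45796) = 1/(-8214) = -1/8214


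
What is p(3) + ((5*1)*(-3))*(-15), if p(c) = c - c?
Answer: 225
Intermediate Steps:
p(c) = 0
p(3) + ((5*1)*(-3))*(-15) = 0 + ((5*1)*(-3))*(-15) = 0 + (5*(-3))*(-15) = 0 - 15*(-15) = 0 + 225 = 225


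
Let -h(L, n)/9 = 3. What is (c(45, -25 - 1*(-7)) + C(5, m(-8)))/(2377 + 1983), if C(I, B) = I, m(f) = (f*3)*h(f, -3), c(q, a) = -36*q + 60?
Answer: -311/872 ≈ -0.35665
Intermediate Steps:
h(L, n) = -27 (h(L, n) = -9*3 = -27)
c(q, a) = 60 - 36*q
m(f) = -81*f (m(f) = (f*3)*(-27) = (3*f)*(-27) = -81*f)
(c(45, -25 - 1*(-7)) + C(5, m(-8)))/(2377 + 1983) = ((60 - 36*45) + 5)/(2377 + 1983) = ((60 - 1620) + 5)/4360 = (-1560 + 5)*(1/4360) = -1555*1/4360 = -311/872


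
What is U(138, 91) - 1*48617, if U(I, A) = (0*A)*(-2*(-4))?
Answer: -48617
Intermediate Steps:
U(I, A) = 0 (U(I, A) = 0*8 = 0)
U(138, 91) - 1*48617 = 0 - 1*48617 = 0 - 48617 = -48617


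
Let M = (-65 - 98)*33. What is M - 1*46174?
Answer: -51553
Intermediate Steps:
M = -5379 (M = -163*33 = -5379)
M - 1*46174 = -5379 - 1*46174 = -5379 - 46174 = -51553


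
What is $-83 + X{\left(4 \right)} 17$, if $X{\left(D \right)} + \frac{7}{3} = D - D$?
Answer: $- \frac{368}{3} \approx -122.67$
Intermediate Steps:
$X{\left(D \right)} = - \frac{7}{3}$ ($X{\left(D \right)} = - \frac{7}{3} + \left(D - D\right) = - \frac{7}{3} + 0 = - \frac{7}{3}$)
$-83 + X{\left(4 \right)} 17 = -83 - \frac{119}{3} = - \frac{368}{3}$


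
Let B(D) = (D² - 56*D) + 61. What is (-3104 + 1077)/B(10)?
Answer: 2027/399 ≈ 5.0802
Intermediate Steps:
B(D) = 61 + D² - 56*D
(-3104 + 1077)/B(10) = (-3104 + 1077)/(61 + 10² - 56*10) = -2027/(61 + 100 - 560) = -2027/(-399) = -2027*(-1/399) = 2027/399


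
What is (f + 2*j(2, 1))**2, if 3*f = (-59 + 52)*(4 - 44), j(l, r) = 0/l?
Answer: 78400/9 ≈ 8711.1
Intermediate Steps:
j(l, r) = 0
f = 280/3 (f = ((-59 + 52)*(4 - 44))/3 = (-7*(-40))/3 = (1/3)*280 = 280/3 ≈ 93.333)
(f + 2*j(2, 1))**2 = (280/3 + 2*0)**2 = (280/3 + 0)**2 = (280/3)**2 = 78400/9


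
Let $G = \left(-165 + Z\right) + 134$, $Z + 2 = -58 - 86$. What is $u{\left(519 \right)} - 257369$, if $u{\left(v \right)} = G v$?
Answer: $-349232$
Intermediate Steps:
$Z = -146$ ($Z = -2 - 144 = -146$)
$G = -177$ ($G = \left(-165 - 146\right) + 134 = -311 + 134 = -177$)
$u{\left(v \right)} = - 177 v$
$u{\left(519 \right)} - 257369 = \left(-177\right) 519 - 257369 = -91863 - 257369 = -349232$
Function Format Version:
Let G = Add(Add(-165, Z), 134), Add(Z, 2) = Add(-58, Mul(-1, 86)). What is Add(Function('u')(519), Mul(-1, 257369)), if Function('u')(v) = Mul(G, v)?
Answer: -349232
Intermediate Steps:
Z = -146 (Z = Add(-2, Add(-58, Mul(-1, 86))) = Add(-2, Add(-58, -86)) = Add(-2, -144) = -146)
G = -177 (G = Add(Add(-165, -146), 134) = Add(-311, 134) = -177)
Function('u')(v) = Mul(-177, v)
Add(Function('u')(519), Mul(-1, 257369)) = Add(Mul(-177, 519), Mul(-1, 257369)) = Add(-91863, -257369) = -349232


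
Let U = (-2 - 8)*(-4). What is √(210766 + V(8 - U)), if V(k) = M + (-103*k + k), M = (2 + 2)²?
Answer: √214046 ≈ 462.65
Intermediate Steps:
U = 40 (U = -10*(-4) = 40)
M = 16 (M = 4² = 16)
V(k) = 16 - 102*k (V(k) = 16 + (-103*k + k) = 16 - 102*k)
√(210766 + V(8 - U)) = √(210766 + (16 - 102*(8 - 1*40))) = √(210766 + (16 - 102*(8 - 40))) = √(210766 + (16 - 102*(-32))) = √(210766 + (16 + 3264)) = √(210766 + 3280) = √214046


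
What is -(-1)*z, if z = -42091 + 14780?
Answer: -27311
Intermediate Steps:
z = -27311
-(-1)*z = -(-1)*(-27311) = -1*27311 = -27311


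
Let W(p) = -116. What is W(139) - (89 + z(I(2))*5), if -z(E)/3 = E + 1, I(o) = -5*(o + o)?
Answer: -490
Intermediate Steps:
I(o) = -10*o
z(E) = -3 - 3*E (z(E) = -3*(E + 1) = -3*(1 + E) = -3 - 3*E)
W(139) - (89 + z(I(2))*5) = -116 - (89 + (-3 - (-30)*2)*5) = -116 - (89 + (-3 - 3*(-20))*5) = -116 - (89 + (-3 + 60)*5) = -116 - (89 + 57*5) = -116 - (89 + 285) = -116 - 1*374 = -116 - 374 = -490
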